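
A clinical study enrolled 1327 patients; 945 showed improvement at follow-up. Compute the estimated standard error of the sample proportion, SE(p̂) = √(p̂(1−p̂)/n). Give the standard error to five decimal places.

The sample proportion is 945/1327 = 0.71213.
p̂(1−p̂) = 0.205001.
SE = √(0.205001/1327) = 0.01243.

SE = 0.01243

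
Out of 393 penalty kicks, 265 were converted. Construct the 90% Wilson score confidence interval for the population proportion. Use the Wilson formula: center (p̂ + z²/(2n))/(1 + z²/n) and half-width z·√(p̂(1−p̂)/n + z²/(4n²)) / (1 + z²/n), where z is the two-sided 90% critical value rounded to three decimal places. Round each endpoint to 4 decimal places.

Here p̂ = 265/393 = 0.67430 and z = 1.645 (z² = 2.706025).
Denominator 1 + z²/n = 1 + 2.706025/393 = 1.006886.
Center = (0.67430 + 0.003443)/1.006886 = 0.67311.
Radicand: p̂(1−p̂)/n + z²/(4n²) = 0.000558828 + 0.000004380 = 0.000563208.
Half-width = z·√(radicand)/denom = 1.645·0.023732/1.006886 = 0.03877.
CI: 0.67311 ± 0.03877 = (0.6343, 0.7119).

(0.6343, 0.7119)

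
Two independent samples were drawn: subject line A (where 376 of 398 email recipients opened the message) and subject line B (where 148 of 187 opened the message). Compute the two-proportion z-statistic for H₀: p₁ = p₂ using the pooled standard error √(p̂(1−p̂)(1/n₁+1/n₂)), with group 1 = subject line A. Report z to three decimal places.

z = 5.657

p̂₁ = 376/398 = 0.94472, p̂₂ = 148/187 = 0.79144.
Pooling: p̂ = 524/585 = 0.89573.
Pooled SE = √[0.0934005·0.00786016] ≈ 0.027095.
z = (p̂₁ − p̂₂)/SE = (0.94472 − 0.79144)/0.027095 = 0.15328/0.027095 = 5.657.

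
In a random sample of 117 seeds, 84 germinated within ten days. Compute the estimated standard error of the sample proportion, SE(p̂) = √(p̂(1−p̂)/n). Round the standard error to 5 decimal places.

The sample proportion is 84/117 = 0.71795.
p̂(1−p̂) = 0.71795·0.28205 = 0.202498.
SE = √(0.202498/117) = 0.04160.

SE = 0.04160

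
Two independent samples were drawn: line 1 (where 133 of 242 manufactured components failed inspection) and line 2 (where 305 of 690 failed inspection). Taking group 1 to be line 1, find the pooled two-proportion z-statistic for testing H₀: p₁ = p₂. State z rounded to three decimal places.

Sample proportions: p̂₁ = 133/242 = 0.54959 and p̂₂ = 305/690 = 0.44203.
Pooling: p̂ = 438/932 = 0.46996.
Pooled SE = √[0.2490974·0.00558151] ≈ 0.037287.
z = (p̂₁ − p̂₂)/SE = (0.54959 − 0.44203)/0.037287 = 0.10756/0.037287 = 2.885.

z = 2.885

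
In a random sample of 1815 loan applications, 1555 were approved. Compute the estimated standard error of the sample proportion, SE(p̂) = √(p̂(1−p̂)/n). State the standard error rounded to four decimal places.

The sample proportion is 1555/1815 = 0.85675.
p̂(1−p̂) = 0.85675·0.14325 = 0.122729.
SE = √(0.122729/1815) = √0.000067619 = 0.0082.

SE = 0.0082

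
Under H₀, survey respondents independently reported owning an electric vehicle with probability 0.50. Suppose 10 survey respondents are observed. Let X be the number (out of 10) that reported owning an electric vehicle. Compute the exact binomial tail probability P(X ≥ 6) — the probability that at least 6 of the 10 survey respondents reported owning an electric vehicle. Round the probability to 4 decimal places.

X is binomial with n = 10 and p = 0.50.
P(X ≥ 6) = Σ_{j=6}^{10} C(10,j)·0.50^j·0.50^{10−j}.
= 0.205078 + 0.117188 + 0.043945 + 0.009766 + 0.000977 = 0.3770.

P = 0.3770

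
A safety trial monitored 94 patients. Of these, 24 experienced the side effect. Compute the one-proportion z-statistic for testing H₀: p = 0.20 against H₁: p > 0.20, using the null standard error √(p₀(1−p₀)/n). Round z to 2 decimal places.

p̂ = 24/94 = 0.25532.
Null standard error: √(0.20·0.80/94) = √0.001702128 = 0.041257.
z = (p̂ − p₀)/SE = (0.25532 − 0.20)/0.041257 = 1.34.

z = 1.34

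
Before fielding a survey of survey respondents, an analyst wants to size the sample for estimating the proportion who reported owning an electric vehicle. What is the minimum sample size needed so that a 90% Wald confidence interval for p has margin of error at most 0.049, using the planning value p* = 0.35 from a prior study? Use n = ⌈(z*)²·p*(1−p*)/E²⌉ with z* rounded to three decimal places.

The 90% critical value is z* = 1.645.
p*(1−p*) = 0.2275.
(z*)²·p*(1−p*)/E² = 2.706025·0.2275/0.002401 = 256.402.
⌈256.402⌉ = 257.

n = 257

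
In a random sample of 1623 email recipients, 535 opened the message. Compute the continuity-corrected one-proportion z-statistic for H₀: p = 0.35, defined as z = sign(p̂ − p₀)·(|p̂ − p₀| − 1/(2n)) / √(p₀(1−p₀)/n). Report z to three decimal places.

p̂ = 535/1623 = 0.32964. p̂ − p₀ = -0.020364.
1/(2n) = 0.000308.
Corrected numerator: |-0.020364| − 0.000308 = 0.020056.
Null standard error: √(0.35·0.65/1623) = √0.000140173 = 0.011839.
z = (−)0.020056/0.011839 = -1.694.

z = -1.694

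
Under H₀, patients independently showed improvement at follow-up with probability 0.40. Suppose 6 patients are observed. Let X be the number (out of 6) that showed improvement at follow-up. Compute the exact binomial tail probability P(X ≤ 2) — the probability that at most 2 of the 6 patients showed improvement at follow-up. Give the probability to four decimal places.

P = 0.5443

X ~ Binomial(n=6, p=0.40).
P(X ≤ 2) = C(6,0)·0.40^0·0.60^6 + C(6,1)·0.40^1·0.60^5 + C(6,2)·0.40^2·0.60^4.
= 0.046656 + 0.186624 + 0.311040 = 0.5443.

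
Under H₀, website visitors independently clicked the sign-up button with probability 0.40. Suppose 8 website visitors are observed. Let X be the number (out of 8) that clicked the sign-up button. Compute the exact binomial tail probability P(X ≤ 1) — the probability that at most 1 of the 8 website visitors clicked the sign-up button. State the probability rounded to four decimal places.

X is binomial with n = 8 and p = 0.40.
P(X ≤ 1) = C(8,0)·0.40^0·0.60^8 + C(8,1)·0.40^1·0.60^7.
= 0.016796 + 0.089580 = 0.1064.

P = 0.1064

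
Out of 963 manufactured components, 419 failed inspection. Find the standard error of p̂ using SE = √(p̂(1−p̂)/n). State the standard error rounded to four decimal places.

p̂ = 419/963 = 0.43510.
p̂(1−p̂) = 0.43510·0.56490 = 0.245788.
Dividing by n and taking the root: √0.000255232 = 0.0160.

SE = 0.0160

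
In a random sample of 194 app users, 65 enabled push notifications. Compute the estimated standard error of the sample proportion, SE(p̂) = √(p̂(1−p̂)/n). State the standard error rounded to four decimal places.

With x = 65 successes in n = 194, p̂ = 0.33505.
p̂(1−p̂) = 0.33505·0.66495 = 0.222791.
SE = √(0.222791/194) = 0.0339.

SE = 0.0339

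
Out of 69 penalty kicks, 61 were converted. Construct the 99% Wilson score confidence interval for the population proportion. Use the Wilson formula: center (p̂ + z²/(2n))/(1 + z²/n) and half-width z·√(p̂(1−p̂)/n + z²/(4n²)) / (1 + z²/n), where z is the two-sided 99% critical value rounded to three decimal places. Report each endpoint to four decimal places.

(0.7497, 0.9510)

p̂ = 61/69 = 0.88406; z = 2.576, so z² = 6.635776.
1 + z²/n = 1.096171.
Adjusted center: (0.88406 + z²/(2n))/1.096171 = 0.85036.
Radicand: p̂(1−p̂)/n + z²/(4n²) = 0.001485500 + 0.000348444 = 0.001833944.
Half-width = 2.576·√0.001833944/1.096171 = 0.10064.
Interval: 0.85036 ± 0.10064 → (0.7497, 0.9510).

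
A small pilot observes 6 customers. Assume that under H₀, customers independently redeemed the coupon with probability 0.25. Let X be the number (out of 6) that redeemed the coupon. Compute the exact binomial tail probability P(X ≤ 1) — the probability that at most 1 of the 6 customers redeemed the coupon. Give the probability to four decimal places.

X is binomial with n = 6 and p = 0.25.
P(X ≤ 1) = C(6,0)·0.25^0·0.75^6 + C(6,1)·0.25^1·0.75^5.
= 0.177979 + 0.355957 = 0.5339.

P = 0.5339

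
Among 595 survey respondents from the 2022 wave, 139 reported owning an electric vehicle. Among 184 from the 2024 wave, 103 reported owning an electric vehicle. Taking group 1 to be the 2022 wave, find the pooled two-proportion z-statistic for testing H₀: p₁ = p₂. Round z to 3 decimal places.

Sample proportions: p̂₁ = 139/595 = 0.23361 and p̂₂ = 103/184 = 0.55978.
Pooling: p̂ = 242/779 = 0.31065.
SE = √[p̂(1−p̂)(1/n₁+1/n₂)] = √[0.31065·0.68935·(1/595+1/184)] ≈ 0.039035.
z = (p̂₁ − p̂₂)/SE = (0.23361 − 0.55978)/0.039035 = -0.32617/0.039035 = -8.356.

z = -8.356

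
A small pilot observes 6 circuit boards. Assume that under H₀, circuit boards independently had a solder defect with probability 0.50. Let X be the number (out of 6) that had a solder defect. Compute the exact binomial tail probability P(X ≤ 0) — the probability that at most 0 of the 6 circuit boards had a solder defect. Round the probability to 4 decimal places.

X is binomial with n = 6 and p = 0.50.
P(X ≤ 0) = C(6,0)·0.50^0·0.50^6.
= 0.015625 = 0.0156.

P = 0.0156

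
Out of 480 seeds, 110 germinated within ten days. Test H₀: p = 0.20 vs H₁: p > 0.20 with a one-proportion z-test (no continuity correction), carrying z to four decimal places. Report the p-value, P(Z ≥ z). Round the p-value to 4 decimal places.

p-value = 0.0551

Sample proportion p̂ = 110/480 = 0.22917.
Null standard error: √(0.20·0.80/480) = √0.000333333 = 0.018257.
Test statistic (full precision, shown to 4 dp): z = (110/480 − 0.20)/SE₀ ≈ 1.5975.
p-value = P(Z ≥ z) with z = 1.5975 → 0.0551.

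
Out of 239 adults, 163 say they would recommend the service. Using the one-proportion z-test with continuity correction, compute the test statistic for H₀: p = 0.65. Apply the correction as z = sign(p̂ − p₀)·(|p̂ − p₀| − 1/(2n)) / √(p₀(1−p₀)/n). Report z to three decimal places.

With x = 163 successes in n = 239, p̂ = 0.68201. p̂ − p₀ = 0.032008.
Continuity correction 1/(2n) = 1/478 = 0.002092.
Corrected numerator: |0.032008| − 0.002092 = 0.029916.
Null standard error: √(0.65·0.35/239) = √0.000951883 = 0.030853.
z = +0.029916/0.030853 = 0.970.

z = 0.970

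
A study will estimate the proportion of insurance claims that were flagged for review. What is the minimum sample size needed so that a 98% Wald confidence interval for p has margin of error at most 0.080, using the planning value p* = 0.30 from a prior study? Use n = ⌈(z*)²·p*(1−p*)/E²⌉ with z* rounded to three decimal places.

The 98% critical value is z* = 2.326.
p*(1−p*) = 0.2100.
Required n before rounding: 5.410276 × 0.2100 / 0.080² = 177.525.
⌈177.525⌉ = 178.

n = 178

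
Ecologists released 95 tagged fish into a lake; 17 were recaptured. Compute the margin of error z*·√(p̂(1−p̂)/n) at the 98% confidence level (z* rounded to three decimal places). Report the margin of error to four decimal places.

ME = 0.0915

p̂ = 17/95 = 0.17895.
SE = √(p̂(1−p̂)/n) = √(0.146925/95) = 0.039327.
For 98% confidence, z* = 2.326.
Margin of error = z*·SE = 2.326 × 0.039327 = 0.0915.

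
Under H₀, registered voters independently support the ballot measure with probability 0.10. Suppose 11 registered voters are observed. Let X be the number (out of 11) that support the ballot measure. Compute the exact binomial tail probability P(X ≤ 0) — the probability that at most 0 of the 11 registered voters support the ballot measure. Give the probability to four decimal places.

X is binomial with n = 11 and p = 0.10.
P(X ≤ 0) = C(11,0)·0.10^0·0.90^11.
= 0.313811 = 0.3138.

P = 0.3138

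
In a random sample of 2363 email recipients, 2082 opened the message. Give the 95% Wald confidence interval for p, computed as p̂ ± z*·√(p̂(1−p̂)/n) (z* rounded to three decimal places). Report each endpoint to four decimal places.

The sample proportion is 2082/2363 = 0.88108.
SE = √(p̂(1−p̂)/n) = √(0.104775/2363) = 0.006659.
For 95% confidence, z* = 1.960.
Margin of error: 1.960 × 0.006659 = 0.01305.
Interval: 0.88108 ± 0.01305 → (0.8680, 0.8941).

(0.8680, 0.8941)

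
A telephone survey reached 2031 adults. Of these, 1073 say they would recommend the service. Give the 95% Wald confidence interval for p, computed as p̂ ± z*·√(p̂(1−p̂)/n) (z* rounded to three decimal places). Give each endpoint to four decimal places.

Sample proportion p̂ = 1073/2031 = 0.52831.
SE = √(p̂(1−p̂)/n) = √(0.249198/2031) = 0.011077.
z* = 1.960 at the 95% level.
Margin of error: 1.960 × 0.011077 = 0.02171.
CI: 0.52831 ± 0.02171 = (0.5066, 0.5500).

(0.5066, 0.5500)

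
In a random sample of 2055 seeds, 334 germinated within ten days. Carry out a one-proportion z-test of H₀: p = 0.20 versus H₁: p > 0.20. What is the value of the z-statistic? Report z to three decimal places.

Sample proportion p̂ = 334/2055 = 0.16253.
Null standard error: √(0.20·0.80/2055) = √0.000077859 = 0.008824.
z = (p̂ − p₀)/SE = (0.16253 − 0.20)/0.008824 = -4.246.

z = -4.246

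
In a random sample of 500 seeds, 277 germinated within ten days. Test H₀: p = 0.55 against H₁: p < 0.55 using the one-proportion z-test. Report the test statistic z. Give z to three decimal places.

z = 0.180

p̂ = 277/500 = 0.55400.
Null standard error: √(0.55·0.45/500) = √0.000495000 = 0.022249.
z = (p̂ − p₀)/SE = (0.55400 − 0.55)/0.022249 = 0.180.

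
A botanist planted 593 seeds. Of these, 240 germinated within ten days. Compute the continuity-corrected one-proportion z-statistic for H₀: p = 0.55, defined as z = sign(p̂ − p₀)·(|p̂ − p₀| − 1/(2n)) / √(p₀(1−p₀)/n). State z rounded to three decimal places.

The sample proportion is 240/593 = 0.40472. p̂ − p₀ = -0.145278.
Continuity correction 1/(2n) = 1/1186 = 0.000843.
Corrected numerator: |-0.145278| − 0.000843 = 0.144435.
Under H₀, SE = √(p₀(1−p₀)/n) = √(0.55·0.45/593) = √0.000417369 = 0.020430.
z = −0.144435/0.020430 = -7.070.

z = -7.070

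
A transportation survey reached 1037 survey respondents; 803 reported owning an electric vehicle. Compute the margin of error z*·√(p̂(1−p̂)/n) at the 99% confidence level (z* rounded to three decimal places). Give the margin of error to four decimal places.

ME = 0.0334

With x = 803 successes in n = 1037, p̂ = 0.77435.
SE = √(p̂(1−p̂)/n) = √(0.174733/1037) = 0.012981.
For 99% confidence, z* = 2.576.
Margin of error = z*·SE = 2.576 × 0.012981 = 0.0334.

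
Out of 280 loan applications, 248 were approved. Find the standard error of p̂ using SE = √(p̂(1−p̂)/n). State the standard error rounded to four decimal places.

With x = 248 successes in n = 280, p̂ = 0.88571.
p̂(1−p̂) = 0.101228.
SE = √(0.101228/280) = 0.0190.

SE = 0.0190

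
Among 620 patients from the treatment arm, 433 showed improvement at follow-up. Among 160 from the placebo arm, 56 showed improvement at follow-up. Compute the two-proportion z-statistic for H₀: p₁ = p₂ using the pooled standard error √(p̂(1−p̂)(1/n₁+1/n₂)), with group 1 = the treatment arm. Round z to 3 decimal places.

Sample proportions: p̂₁ = 433/620 = 0.69839 and p̂₂ = 56/160 = 0.35000.
Pooling: p̂ = 489/780 = 0.62692.
SE = √[p̂(1−p̂)(1/n₁+1/n₂)] = √[0.62692·0.37308·(1/620+1/160)] ≈ 0.042884.
z = 0.34839/0.042884 = 8.124.

z = 8.124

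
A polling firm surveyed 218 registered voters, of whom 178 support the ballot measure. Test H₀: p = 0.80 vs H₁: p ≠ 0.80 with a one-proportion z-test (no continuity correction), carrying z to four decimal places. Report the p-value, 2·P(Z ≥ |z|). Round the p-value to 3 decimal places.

p-value = 0.542

p̂ = 178/218 = 0.81651.
Under H₀, SE = √(p₀(1−p₀)/n) = √(0.80·0.20/218) = √0.000733945 = 0.027091.
z = (p̂ − p₀)/SE = (178/218 − 0.80)/0.027091 ≈ 0.6096.
p-value = 2·P(Z ≥ |z|) with z = 0.6096 → 0.542.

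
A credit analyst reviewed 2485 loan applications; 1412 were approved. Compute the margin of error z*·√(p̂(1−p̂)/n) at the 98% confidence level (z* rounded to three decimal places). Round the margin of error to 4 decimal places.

ME = 0.0231

The sample proportion is 1412/2485 = 0.56821.
SE = √(p̂(1−p̂)/n) = √(0.245347/2485) = 0.009936.
For 98% confidence, z* = 2.326.
Margin of error = z*·SE = 2.326 × 0.009936 = 0.0231.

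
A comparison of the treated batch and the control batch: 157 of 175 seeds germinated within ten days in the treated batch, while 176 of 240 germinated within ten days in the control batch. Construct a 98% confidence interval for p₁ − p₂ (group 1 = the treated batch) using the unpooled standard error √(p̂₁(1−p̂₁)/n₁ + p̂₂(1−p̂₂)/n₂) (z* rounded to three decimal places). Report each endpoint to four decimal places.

(0.0786, 0.2490)

p̂₁ = 0.89714, p̂₂ = 0.73333, so the observed difference is 0.16381.
SE = √(0.000527300 + 0.000814815) = √0.001342115 = 0.036635.
z* = 2.326 at the 98% level. Margin = 2.326·0.036635 = 0.08521.
CI: 0.16381 ± 0.08521 = (0.0786, 0.2490).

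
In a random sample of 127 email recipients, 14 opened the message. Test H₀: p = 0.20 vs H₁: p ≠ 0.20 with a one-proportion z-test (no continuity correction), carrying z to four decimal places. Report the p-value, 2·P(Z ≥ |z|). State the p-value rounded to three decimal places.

p-value = 0.011

The sample proportion is 14/127 = 0.11024.
SE₀ = √(0.20·0.80/127) = 0.035494.
Test statistic (full precision, shown to 4 dp): z = (14/127 − 0.20)/SE₀ ≈ -2.5290.
p-value = 2·P(Z ≥ |z|) with z = -2.5290 → 0.011.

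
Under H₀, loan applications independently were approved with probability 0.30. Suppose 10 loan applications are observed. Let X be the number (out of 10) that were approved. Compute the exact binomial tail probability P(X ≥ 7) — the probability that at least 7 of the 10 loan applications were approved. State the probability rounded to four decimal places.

X ~ Binomial(n=10, p=0.30).
P(X ≥ 7) = C(10,7)·0.30^7·0.70^3 + C(10,8)·0.30^8·0.70^2 + C(10,9)·0.30^9·0.70^1 + C(10,10)·0.30^10·0.70^0.
= 0.009002 + 0.001447 + 0.000138 + 0.000006 = 0.0106.

P = 0.0106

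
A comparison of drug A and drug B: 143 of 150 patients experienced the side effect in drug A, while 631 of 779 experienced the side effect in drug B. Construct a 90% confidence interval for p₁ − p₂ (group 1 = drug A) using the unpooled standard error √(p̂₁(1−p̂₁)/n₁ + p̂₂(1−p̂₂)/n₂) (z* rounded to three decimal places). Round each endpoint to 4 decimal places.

p̂₁ = 0.95333, p̂₂ = 0.81001, so the observed difference is 0.14332.
Unpooled SE = √(p̂₁(1−p̂₁)/n₁ + p̂₂(1−p̂₂)/n₂) = √(0.000296593 + 0.000197551) = 0.022229.
z* = 1.645 at the 90% level. Margin of error = 0.03657.
CI: 0.14332 ± 0.03657 = (0.1068, 0.1799).

(0.1068, 0.1799)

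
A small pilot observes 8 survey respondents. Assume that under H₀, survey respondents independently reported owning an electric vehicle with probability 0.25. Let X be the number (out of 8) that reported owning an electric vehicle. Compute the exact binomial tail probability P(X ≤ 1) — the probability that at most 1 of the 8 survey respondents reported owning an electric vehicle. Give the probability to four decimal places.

P = 0.3671

X is binomial with n = 8 and p = 0.25.
P(X ≤ 1) = C(8,0)·0.25^0·0.75^8 + C(8,1)·0.25^1·0.75^7.
= 0.100113 + 0.266968 = 0.3671.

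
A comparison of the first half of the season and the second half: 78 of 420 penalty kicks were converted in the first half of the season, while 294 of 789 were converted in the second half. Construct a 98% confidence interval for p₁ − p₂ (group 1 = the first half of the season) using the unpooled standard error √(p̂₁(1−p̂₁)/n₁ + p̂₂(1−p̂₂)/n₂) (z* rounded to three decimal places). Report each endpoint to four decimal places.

p̂₁ = 78/420 = 0.18571, p̂₂ = 294/789 = 0.37262; p̂₁ − p̂₂ = -0.18691.
Unpooled SE = √(p̂₁(1−p̂₁)/n₁ + p̂₂(1−p̂₂)/n₂) = √(0.000360058 + 0.000296293) = 0.025619.
The 98% critical value is z* = 2.326. Margin of error = 0.05959.
Interval: -0.18691 ± 0.05959 → (-0.2465, -0.1273).

(-0.2465, -0.1273)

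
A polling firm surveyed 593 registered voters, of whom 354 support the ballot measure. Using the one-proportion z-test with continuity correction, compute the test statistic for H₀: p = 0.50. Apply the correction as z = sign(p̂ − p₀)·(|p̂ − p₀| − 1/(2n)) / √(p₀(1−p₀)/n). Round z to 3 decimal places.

p̂ = 354/593 = 0.59696. p̂ − p₀ = 0.096965.
Continuity correction 1/(2n) = 1/1186 = 0.000843.
Corrected numerator: |0.096965| − 0.000843 = 0.096122.
Null standard error: √(0.50·0.50/593) = √0.000421585 = 0.020533.
z = (+)0.096122/0.020533 = 4.681.

z = 4.681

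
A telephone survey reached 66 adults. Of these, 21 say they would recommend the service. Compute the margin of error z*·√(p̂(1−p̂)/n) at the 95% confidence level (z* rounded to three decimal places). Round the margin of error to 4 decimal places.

With x = 21 successes in n = 66, p̂ = 0.31818.
SE = √(p̂(1−p̂)/n) = √(0.216942/66) = 0.057332.
For 95% confidence, z* = 1.960.
So ME = 0.1124.

ME = 0.1124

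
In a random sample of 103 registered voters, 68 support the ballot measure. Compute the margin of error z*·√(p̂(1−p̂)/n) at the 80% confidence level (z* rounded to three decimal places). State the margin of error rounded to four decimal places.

p̂ = 68/103 = 0.66019.
SE = √(p̂(1−p̂)/n) = √(0.224338/103) = 0.046669.
For 80% confidence, z* = 1.282.
ME = 1.282·0.046669 = 0.0598.

ME = 0.0598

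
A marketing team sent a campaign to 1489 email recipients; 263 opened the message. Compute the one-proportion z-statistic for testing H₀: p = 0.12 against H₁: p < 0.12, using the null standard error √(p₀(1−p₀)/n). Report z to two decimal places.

z = 6.72

With x = 263 successes in n = 1489, p̂ = 0.17663.
SE₀ = √(0.12·0.88/1489) = 0.008421.
z = (0.17663 − 0.12)/0.008421 = 0.05663/0.008421 = 6.72.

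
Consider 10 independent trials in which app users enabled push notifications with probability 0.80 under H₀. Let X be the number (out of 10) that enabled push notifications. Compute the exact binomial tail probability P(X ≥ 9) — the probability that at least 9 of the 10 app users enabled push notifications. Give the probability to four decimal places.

X is binomial with n = 10 and p = 0.80.
P(X ≥ 9) = C(10,9)·0.80^9·0.20^1 + C(10,10)·0.80^10·0.20^0.
= 0.268435 + 0.107374 = 0.3758.

P = 0.3758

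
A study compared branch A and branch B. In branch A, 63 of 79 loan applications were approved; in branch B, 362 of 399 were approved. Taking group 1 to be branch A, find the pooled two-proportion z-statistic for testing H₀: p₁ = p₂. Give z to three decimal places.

z = -2.840

Sample proportions: p̂₁ = 63/79 = 0.79747 and p̂₂ = 362/399 = 0.90727.
Pooling: p̂ = 425/478 = 0.88912.
SE = √[p̂(1−p̂)(1/n₁+1/n₂)] = √[0.88912·0.11088·(1/79+1/399)] ≈ 0.038665.
z = -0.10980/0.038665 = -2.840.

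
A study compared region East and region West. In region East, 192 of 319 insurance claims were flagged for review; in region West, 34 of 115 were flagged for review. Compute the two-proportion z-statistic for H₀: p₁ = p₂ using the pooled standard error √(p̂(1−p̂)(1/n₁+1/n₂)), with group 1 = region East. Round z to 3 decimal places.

Sample proportions: p̂₁ = 192/319 = 0.60188 and p̂₂ = 34/115 = 0.29565.
Pooling: p̂ = 226/434 = 0.52074.
Pooled SE = √[0.2495700·0.01183045] ≈ 0.054337.
z = 0.30623/0.054337 = 5.636.

z = 5.636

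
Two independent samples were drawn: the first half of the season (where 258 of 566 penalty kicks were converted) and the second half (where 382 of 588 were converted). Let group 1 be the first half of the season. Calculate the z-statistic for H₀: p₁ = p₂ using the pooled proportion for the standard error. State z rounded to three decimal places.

Sample proportions: p̂₁ = 258/566 = 0.45583 and p̂₂ = 382/588 = 0.64966.
Pooling: p̂ = 640/1154 = 0.55459.
SE = √[p̂(1−p̂)(1/n₁+1/n₂)] = √[0.55459·0.44541·(1/566+1/588)] ≈ 0.029267.
z = -0.19383/0.029267 = -6.623.

z = -6.623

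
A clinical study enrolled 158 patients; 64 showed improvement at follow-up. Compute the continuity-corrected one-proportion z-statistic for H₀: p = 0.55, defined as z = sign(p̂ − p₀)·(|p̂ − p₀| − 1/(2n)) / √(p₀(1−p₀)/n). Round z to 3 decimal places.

z = -3.582

With x = 64 successes in n = 158, p̂ = 0.40506. p̂ − p₀ = -0.144937.
Continuity correction 1/(2n) = 1/316 = 0.003165.
Corrected numerator: |-0.144937| − 0.003165 = 0.141772.
Under H₀, SE = √(p₀(1−p₀)/n) = √(0.55·0.45/158) = √0.001566456 = 0.039578.
z = −0.141772/0.039578 = -3.582.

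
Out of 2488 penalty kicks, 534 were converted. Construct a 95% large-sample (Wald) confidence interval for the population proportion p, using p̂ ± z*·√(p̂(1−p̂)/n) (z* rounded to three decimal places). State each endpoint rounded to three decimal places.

(0.198, 0.231)

Sample proportion p̂ = 534/2488 = 0.21463.
Standard error of p̂: √(0.168564/2488) = √0.000067751 = 0.008231.
z* = 1.960 at the 95% level.
Margin = 1.960·0.008231 = 0.01613.
CI: 0.21463 ± 0.01613 = (0.198, 0.231).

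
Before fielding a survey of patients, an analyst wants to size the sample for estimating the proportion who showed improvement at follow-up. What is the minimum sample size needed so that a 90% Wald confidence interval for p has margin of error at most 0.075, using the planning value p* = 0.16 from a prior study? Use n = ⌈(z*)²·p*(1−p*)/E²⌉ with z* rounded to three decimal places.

For 90% confidence, z* = 1.645.
p*(1−p*) = 0.16·0.84 = 0.1344.
(z*)²·p*(1−p*)/E² = 2.706025·0.1344/0.005625 = 64.656.
⌈64.656⌉ = 65.

n = 65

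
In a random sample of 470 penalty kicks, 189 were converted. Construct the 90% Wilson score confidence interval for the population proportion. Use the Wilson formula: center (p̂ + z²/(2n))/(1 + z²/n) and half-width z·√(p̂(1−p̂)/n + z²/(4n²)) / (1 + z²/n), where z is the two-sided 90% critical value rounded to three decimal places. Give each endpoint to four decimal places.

p̂ = 189/470 = 0.40213; z = 1.645, so z² = 2.706025.
1 + z²/n = 1.005758.
Adjusted center: (0.40213 + z²/(2n))/1.005758 = 0.40269.
Radicand: p̂(1−p̂)/n + z²/(4n²) = 0.000511534 + 0.000003062 = 0.000514596.
Half-width = z·√(radicand)/denom = 1.645·0.022685/1.005758 = 0.03710.
Interval: 0.40269 ± 0.03710 → (0.3656, 0.4398).

(0.3656, 0.4398)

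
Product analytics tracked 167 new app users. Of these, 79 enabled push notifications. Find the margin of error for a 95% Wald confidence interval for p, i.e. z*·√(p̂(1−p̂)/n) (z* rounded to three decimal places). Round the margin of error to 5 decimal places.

With x = 79 successes in n = 167, p̂ = 0.47305.
SE = √(p̂(1−p̂)/n) = √(0.249274/167) = 0.038635.
z* = 1.960 at the 95% level.
So ME = 0.07572.

ME = 0.07572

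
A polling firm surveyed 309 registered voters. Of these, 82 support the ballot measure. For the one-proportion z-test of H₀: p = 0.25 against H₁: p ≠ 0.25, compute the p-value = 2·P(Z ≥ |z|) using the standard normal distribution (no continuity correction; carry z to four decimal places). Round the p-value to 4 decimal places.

With x = 82 successes in n = 309, p̂ = 0.26537.
SE₀ = √(0.25·0.75/309) = 0.024633.
z = (p̂ − p₀)/SE = (82/309 − 0.25)/0.024633 ≈ 0.6240.
From the standard normal, 2·P(Z ≥ |z|) = 0.5326.

p-value = 0.5326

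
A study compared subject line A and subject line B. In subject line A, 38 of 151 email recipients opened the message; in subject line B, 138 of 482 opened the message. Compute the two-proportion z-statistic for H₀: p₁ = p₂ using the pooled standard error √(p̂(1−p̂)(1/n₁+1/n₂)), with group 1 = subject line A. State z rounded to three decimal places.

Sample proportions: p̂₁ = 38/151 = 0.25166 and p̂₂ = 138/482 = 0.28631.
Pooling: p̂ = 176/633 = 0.27804.
Pooled SE = √[0.2007342·0.00869721] ≈ 0.041783.
z = -0.03465/0.041783 = -0.829.

z = -0.829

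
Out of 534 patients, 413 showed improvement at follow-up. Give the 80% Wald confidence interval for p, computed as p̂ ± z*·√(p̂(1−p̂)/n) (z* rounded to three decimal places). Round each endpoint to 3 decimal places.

(0.750, 0.797)

Sample proportion p̂ = 413/534 = 0.77341.
SE(p̂) = √(0.77341·0.22659/534) = 0.018116.
For 80% confidence, z* = 1.282.
Margin = 1.282·0.018116 = 0.02322.
CI: 0.77341 ± 0.02322 = (0.750, 0.797).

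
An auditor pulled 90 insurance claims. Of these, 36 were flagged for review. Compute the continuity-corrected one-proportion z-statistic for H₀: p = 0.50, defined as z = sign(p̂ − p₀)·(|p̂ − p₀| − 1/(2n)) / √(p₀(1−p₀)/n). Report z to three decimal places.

z = -1.792

Sample proportion p̂ = 36/90 = 0.40000. p̂ − p₀ = -0.100000.
Continuity correction 1/(2n) = 1/180 = 0.005556.
Corrected numerator: |-0.100000| − 0.005556 = 0.094444.
Null standard error: √(0.50·0.50/90) = √0.002777778 = 0.052705.
z = −0.094444/0.052705 = -1.792.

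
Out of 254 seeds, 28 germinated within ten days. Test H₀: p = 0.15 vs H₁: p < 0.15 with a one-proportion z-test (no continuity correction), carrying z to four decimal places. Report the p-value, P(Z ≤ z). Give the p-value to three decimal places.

p-value = 0.038

p̂ = 28/254 = 0.11024.
Under H₀, SE = √(p₀(1−p₀)/n) = √(0.15·0.85/254) = √0.000501969 = 0.022405.
Test statistic (full precision, shown to 4 dp): z = (28/254 − 0.15)/SE₀ ≈ -1.7748.
From the standard normal, P(Z ≤ z) = 0.038.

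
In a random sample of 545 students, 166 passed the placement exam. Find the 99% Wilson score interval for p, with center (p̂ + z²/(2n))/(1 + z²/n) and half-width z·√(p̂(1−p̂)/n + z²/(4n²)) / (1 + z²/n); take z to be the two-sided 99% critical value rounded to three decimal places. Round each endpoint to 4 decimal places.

(0.2564, 0.3575)

p̂ = 166/545 = 0.30459; z = 2.576, so z² = 6.635776.
Denominator 1 + z²/n = 1 + 6.635776/545 = 1.012176.
Adjusted center: (0.30459 + z²/(2n))/1.012176 = 0.30694.
Radicand: p̂(1−p̂)/n + z²/(4n²) = 0.000388649 + 0.000005585 = 0.000394234.
Half-width = z·√(radicand)/denom = 2.576·0.019855/1.012176 = 0.05053.
CI: 0.30694 ± 0.05053 = (0.2564, 0.3575).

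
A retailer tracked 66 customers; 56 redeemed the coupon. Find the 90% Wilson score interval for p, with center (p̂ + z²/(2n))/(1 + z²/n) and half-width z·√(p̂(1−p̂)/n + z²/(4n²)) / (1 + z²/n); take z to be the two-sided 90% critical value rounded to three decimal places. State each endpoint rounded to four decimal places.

Here p̂ = 56/66 = 0.84848 and z = 1.645 (z² = 2.706025).
1 + z²/n = 1.041000.
Center = (0.84848 + 0.020500)/1.041000 = 0.83476.
Radicand: p̂(1−p̂)/n + z²/(4n²) = 0.001947853 + 0.000155304 = 0.002103157.
Half-width = 1.645·√0.002103157/1.041000 = 0.07247.
Interval: 0.83476 ± 0.07247 → (0.7623, 0.9072).

(0.7623, 0.9072)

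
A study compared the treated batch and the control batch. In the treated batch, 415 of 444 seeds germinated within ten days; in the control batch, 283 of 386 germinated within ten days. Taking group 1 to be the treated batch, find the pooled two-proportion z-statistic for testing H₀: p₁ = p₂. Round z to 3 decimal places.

p̂₁ = 415/444 = 0.93468, p̂₂ = 283/386 = 0.73316.
Pooled p̂ = (415+283)/(444+386) = 698/830 = 0.84096.
Pooled SE = √[0.1337436·0.00484293] ≈ 0.025450.
z = 0.20152/0.025450 = 7.918.

z = 7.918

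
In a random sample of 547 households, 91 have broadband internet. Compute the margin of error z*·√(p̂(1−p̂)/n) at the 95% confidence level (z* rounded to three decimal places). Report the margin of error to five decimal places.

Sample proportion p̂ = 91/547 = 0.16636.
SE(p̂) = √(0.16636·0.83364/547) = 0.015923.
For 95% confidence, z* = 1.960.
ME = 1.960·0.015923 = 0.03121.

ME = 0.03121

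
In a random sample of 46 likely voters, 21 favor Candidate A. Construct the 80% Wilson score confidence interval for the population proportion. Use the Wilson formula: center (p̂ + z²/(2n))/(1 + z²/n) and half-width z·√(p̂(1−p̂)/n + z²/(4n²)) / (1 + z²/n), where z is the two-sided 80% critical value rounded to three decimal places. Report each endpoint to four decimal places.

Here p̂ = 21/46 = 0.45652 and z = 1.282 (z² = 1.643524).
1 + z²/n = 1.035729.
Adjusted center: (0.45652 + z²/(2n))/1.035729 = 0.45802.
Radicand: p̂(1−p̂)/n + z²/(4n²) = 0.005393688 + 0.000194178 = 0.005587866.
Half-width = z·√(radicand)/denom = 1.282·0.074752/1.035729 = 0.09253.
CI: 0.45802 ± 0.09253 = (0.3655, 0.5505).

(0.3655, 0.5505)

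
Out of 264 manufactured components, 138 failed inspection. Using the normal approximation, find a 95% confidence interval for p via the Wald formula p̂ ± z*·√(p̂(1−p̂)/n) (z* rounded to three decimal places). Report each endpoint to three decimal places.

(0.462, 0.583)

p̂ = 138/264 = 0.52273.
SE = √(p̂(1−p̂)/n) = √(0.249483/264) = 0.030741.
z* = 1.960 at the 95% level.
Margin of error: 1.960 × 0.030741 = 0.06025.
So the interval runs from 0.462 to 0.583.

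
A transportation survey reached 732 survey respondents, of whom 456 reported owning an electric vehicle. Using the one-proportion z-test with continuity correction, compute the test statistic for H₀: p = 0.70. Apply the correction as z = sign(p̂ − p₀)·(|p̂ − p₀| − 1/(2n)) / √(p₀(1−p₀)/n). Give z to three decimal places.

z = -4.509

p̂ = 456/732 = 0.62295. p̂ − p₀ = -0.077049.
1/(2n) = 0.000683.
Corrected numerator: |-0.077049| − 0.000683 = 0.076366.
SE₀ = √(0.70·0.30/732) = 0.016938.
z = −0.076366/0.016938 = -4.509.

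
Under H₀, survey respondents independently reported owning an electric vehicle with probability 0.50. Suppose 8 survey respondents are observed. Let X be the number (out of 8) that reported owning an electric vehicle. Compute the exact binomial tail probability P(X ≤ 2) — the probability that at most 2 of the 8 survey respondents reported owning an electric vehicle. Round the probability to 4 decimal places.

P = 0.1445

X ~ Binomial(n=8, p=0.50).
P(X ≤ 2) = C(8,0)·0.50^0·0.50^8 + C(8,1)·0.50^1·0.50^7 + C(8,2)·0.50^2·0.50^6.
= 0.003906 + 0.031250 + 0.109375 = 0.1445.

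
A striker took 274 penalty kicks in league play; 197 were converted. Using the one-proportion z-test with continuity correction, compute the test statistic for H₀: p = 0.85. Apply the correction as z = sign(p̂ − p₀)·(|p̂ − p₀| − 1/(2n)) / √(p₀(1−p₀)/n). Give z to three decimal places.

Sample proportion p̂ = 197/274 = 0.71898. p̂ − p₀ = -0.131022.
Continuity correction 1/(2n) = 1/548 = 0.001825.
Corrected numerator: |-0.131022| − 0.001825 = 0.129197.
Null standard error: √(0.85·0.15/274) = √0.000465328 = 0.021571.
z = −0.129197/0.021571 = -5.989.

z = -5.989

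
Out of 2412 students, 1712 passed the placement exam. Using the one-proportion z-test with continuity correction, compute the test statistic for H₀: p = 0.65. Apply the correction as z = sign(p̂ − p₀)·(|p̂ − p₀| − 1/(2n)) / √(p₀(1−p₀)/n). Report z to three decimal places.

z = 6.134

p̂ = 1712/2412 = 0.70978. p̂ − p₀ = 0.059784.
1/(2n) = 0.000207.
Corrected numerator: |0.059784| − 0.000207 = 0.059577.
SE₀ = √(0.65·0.35/2412) = 0.009712.
z = (+)0.059577/0.009712 = 6.134.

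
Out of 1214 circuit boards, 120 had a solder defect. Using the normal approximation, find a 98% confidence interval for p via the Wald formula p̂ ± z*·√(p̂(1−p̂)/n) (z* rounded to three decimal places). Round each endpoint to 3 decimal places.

With x = 120 successes in n = 1214, p̂ = 0.09885.
SE = √(p̂(1−p̂)/n) = √(0.089076/1214) = 0.008566.
The 98% critical value is z* = 2.326.
Margin = 2.326·0.008566 = 0.01992.
CI: 0.09885 ± 0.01992 = (0.079, 0.119).

(0.079, 0.119)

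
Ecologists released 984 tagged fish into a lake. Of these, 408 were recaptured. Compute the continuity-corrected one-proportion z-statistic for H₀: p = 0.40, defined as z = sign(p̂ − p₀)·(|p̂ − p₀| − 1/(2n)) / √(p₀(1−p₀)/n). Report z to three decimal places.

z = 0.905

With x = 408 successes in n = 984, p̂ = 0.41463. p̂ − p₀ = 0.014634.
Continuity correction 1/(2n) = 1/1968 = 0.000508.
Corrected numerator: |0.014634| − 0.000508 = 0.014126.
SE₀ = √(0.40·0.60/984) = 0.015617.
z = (+)0.014126/0.015617 = 0.905.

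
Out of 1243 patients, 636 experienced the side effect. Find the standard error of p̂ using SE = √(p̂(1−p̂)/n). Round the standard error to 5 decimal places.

SE = 0.01418

Sample proportion p̂ = 636/1243 = 0.51167.
p̂(1−p̂) = 0.249864.
SE = √(0.249864/1243) = √0.000201017 = 0.01418.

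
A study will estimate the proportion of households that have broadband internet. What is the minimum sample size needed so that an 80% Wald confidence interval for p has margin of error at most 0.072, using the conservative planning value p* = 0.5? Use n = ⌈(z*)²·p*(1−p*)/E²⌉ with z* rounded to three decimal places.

n = 80

The 80% critical value is z* = 1.282.
p*(1−p*) = 0.2500.
(z*)²·p*(1−p*)/E² = 1.643524·0.2500/0.005184 = 79.259.
Rounding up, n = 80.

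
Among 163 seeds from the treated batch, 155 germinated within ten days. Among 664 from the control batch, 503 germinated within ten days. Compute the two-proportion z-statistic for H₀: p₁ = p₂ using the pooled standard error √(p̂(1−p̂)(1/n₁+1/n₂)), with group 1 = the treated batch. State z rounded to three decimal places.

z = 5.487

p̂₁ = 155/163 = 0.95092, p̂₂ = 503/664 = 0.75753.
Pooling: p̂ = 658/827 = 0.79565.
Pooled SE = √[0.1625929·0.00764099] ≈ 0.035247.
z = (p̂₁ − p̂₂)/SE = (0.95092 − 0.75753)/0.035247 = 0.19339/0.035247 = 5.487.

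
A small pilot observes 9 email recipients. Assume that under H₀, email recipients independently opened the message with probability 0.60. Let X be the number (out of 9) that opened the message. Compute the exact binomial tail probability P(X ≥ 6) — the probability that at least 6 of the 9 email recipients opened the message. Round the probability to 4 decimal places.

X is binomial with n = 9 and p = 0.60.
P(X ≥ 6) = C(9,6)·0.60^6·0.40^3 + C(9,7)·0.60^7·0.40^2 + C(9,8)·0.60^8·0.40^1 + C(9,9)·0.60^9·0.40^0.
= 0.250823 + 0.161243 + 0.060466 + 0.010078 = 0.4826.

P = 0.4826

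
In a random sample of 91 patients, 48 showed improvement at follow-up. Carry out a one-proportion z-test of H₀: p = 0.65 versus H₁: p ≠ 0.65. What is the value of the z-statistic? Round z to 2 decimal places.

z = -2.45

p̂ = 48/91 = 0.52747.
Under H₀, SE = √(p₀(1−p₀)/n) = √(0.65·0.35/91) = √0.002500000 = 0.050000.
Test statistic: z = -0.12253/0.050000 = -2.45.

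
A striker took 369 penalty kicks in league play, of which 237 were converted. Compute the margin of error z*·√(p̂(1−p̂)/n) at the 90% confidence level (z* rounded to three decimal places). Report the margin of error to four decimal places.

ME = 0.0410

With x = 237 successes in n = 369, p̂ = 0.64228.
SE(p̂) = √(0.64228·0.35772/369) = 0.024953.
The 90% critical value is z* = 1.645.
So ME = 0.0410.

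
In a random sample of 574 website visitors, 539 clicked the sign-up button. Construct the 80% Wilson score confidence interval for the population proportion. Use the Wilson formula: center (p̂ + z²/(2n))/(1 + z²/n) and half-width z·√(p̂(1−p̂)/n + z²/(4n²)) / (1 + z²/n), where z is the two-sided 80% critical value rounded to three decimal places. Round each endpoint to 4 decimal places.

(0.9249, 0.9506)

Here p̂ = 539/574 = 0.93902 and z = 1.282 (z² = 1.643524).
1 + z²/n = 1.002863.
Adjusted center: (0.93902 + z²/(2n))/1.002863 = 0.93777.
Radicand: p̂(1−p̂)/n + z²/(4n²) = 0.000099752 + 0.000001247 = 0.000100999.
Half-width = 1.282·√0.000100999/1.002863 = 0.01285.
CI: 0.93777 ± 0.01285 = (0.9249, 0.9506).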